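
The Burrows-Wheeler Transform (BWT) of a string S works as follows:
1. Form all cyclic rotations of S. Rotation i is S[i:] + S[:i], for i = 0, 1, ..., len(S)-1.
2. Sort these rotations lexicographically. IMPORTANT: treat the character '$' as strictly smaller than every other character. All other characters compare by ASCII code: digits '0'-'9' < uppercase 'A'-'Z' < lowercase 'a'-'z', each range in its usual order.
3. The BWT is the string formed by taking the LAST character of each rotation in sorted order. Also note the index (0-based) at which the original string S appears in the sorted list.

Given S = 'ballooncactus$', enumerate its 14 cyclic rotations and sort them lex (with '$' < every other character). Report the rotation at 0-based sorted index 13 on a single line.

All 14 rotations (rotation i = S[i:]+S[:i]):
  rot[0] = ballooncactus$
  rot[1] = allooncactus$b
  rot[2] = llooncactus$ba
  rot[3] = looncactus$bal
  rot[4] = ooncactus$ball
  rot[5] = oncactus$ballo
  rot[6] = ncactus$balloo
  rot[7] = cactus$balloon
  rot[8] = actus$balloonc
  rot[9] = ctus$balloonca
  rot[10] = tus$ballooncac
  rot[11] = us$ballooncact
  rot[12] = s$ballooncactu
  rot[13] = $ballooncactus
Sorted (with $ < everything):
  sorted[0] = $ballooncactus
  sorted[1] = actus$balloonc
  sorted[2] = allooncactus$b
  sorted[3] = ballooncactus$
  sorted[4] = cactus$balloon
  sorted[5] = ctus$balloonca
  sorted[6] = llooncactus$ba
  sorted[7] = looncactus$bal
  sorted[8] = ncactus$balloo
  sorted[9] = oncactus$ballo
  sorted[10] = ooncactus$ball
  sorted[11] = s$ballooncactu
  sorted[12] = tus$ballooncac
  sorted[13] = us$ballooncact
sorted[13] = us$ballooncact

Answer: us$ballooncact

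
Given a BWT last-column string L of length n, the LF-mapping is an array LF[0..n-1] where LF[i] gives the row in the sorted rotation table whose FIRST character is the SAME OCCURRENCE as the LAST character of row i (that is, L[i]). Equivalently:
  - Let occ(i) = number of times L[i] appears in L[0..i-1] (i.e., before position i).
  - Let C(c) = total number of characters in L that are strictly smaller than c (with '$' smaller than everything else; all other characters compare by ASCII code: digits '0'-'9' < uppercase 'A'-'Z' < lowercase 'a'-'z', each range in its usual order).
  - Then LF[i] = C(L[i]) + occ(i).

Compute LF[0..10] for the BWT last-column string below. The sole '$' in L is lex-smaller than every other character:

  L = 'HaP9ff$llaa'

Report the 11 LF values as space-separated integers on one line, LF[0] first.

Char counts: '$':1, '9':1, 'H':1, 'P':1, 'a':3, 'f':2, 'l':2
C (first-col start): C('$')=0, C('9')=1, C('H')=2, C('P')=3, C('a')=4, C('f')=7, C('l')=9
L[0]='H': occ=0, LF[0]=C('H')+0=2+0=2
L[1]='a': occ=0, LF[1]=C('a')+0=4+0=4
L[2]='P': occ=0, LF[2]=C('P')+0=3+0=3
L[3]='9': occ=0, LF[3]=C('9')+0=1+0=1
L[4]='f': occ=0, LF[4]=C('f')+0=7+0=7
L[5]='f': occ=1, LF[5]=C('f')+1=7+1=8
L[6]='$': occ=0, LF[6]=C('$')+0=0+0=0
L[7]='l': occ=0, LF[7]=C('l')+0=9+0=9
L[8]='l': occ=1, LF[8]=C('l')+1=9+1=10
L[9]='a': occ=1, LF[9]=C('a')+1=4+1=5
L[10]='a': occ=2, LF[10]=C('a')+2=4+2=6

Answer: 2 4 3 1 7 8 0 9 10 5 6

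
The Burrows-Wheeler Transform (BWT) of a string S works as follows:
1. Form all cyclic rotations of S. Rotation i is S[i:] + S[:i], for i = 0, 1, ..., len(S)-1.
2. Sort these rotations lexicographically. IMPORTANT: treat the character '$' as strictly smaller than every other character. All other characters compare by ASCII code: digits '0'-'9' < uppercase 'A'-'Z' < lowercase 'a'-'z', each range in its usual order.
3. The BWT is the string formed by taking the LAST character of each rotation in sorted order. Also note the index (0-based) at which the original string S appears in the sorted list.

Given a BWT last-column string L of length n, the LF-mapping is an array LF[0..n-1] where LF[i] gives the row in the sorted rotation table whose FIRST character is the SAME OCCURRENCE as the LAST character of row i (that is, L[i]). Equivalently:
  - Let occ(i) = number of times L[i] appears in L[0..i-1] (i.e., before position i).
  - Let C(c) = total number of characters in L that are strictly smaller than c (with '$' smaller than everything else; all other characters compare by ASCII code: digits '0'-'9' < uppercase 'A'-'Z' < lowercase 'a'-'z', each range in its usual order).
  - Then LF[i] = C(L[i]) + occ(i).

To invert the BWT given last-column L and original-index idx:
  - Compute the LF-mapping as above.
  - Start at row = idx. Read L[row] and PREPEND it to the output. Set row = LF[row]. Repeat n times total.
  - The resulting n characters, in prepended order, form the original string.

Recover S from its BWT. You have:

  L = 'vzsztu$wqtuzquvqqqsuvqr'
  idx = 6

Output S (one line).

Answer: qzquwrztsvzqsquqvuutqv$

Derivation:
LF mapping: 16 20 8 21 10 12 0 19 1 11 13 22 2 14 17 3 4 5 9 15 18 6 7
Walk LF starting at row 6, prepending L[row]:
  step 1: row=6, L[6]='$', prepend. Next row=LF[6]=0
  step 2: row=0, L[0]='v', prepend. Next row=LF[0]=16
  step 3: row=16, L[16]='q', prepend. Next row=LF[16]=4
  step 4: row=4, L[4]='t', prepend. Next row=LF[4]=10
  step 5: row=10, L[10]='u', prepend. Next row=LF[10]=13
  step 6: row=13, L[13]='u', prepend. Next row=LF[13]=14
  step 7: row=14, L[14]='v', prepend. Next row=LF[14]=17
  step 8: row=17, L[17]='q', prepend. Next row=LF[17]=5
  step 9: row=5, L[5]='u', prepend. Next row=LF[5]=12
  step 10: row=12, L[12]='q', prepend. Next row=LF[12]=2
  step 11: row=2, L[2]='s', prepend. Next row=LF[2]=8
  step 12: row=8, L[8]='q', prepend. Next row=LF[8]=1
  step 13: row=1, L[1]='z', prepend. Next row=LF[1]=20
  step 14: row=20, L[20]='v', prepend. Next row=LF[20]=18
  step 15: row=18, L[18]='s', prepend. Next row=LF[18]=9
  step 16: row=9, L[9]='t', prepend. Next row=LF[9]=11
  step 17: row=11, L[11]='z', prepend. Next row=LF[11]=22
  step 18: row=22, L[22]='r', prepend. Next row=LF[22]=7
  step 19: row=7, L[7]='w', prepend. Next row=LF[7]=19
  step 20: row=19, L[19]='u', prepend. Next row=LF[19]=15
  step 21: row=15, L[15]='q', prepend. Next row=LF[15]=3
  step 22: row=3, L[3]='z', prepend. Next row=LF[3]=21
  step 23: row=21, L[21]='q', prepend. Next row=LF[21]=6
Reversed output: qzquwrztsvzqsquqvuutqv$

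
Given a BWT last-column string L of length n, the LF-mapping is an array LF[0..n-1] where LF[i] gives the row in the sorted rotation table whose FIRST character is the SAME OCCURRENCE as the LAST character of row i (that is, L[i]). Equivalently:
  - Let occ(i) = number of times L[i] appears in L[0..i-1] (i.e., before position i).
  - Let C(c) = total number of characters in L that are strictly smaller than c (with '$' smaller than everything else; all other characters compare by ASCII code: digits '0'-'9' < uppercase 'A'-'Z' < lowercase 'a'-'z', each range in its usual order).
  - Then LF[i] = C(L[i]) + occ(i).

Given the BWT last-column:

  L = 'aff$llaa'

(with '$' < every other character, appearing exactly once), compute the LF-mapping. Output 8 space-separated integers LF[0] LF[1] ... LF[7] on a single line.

Answer: 1 4 5 0 6 7 2 3

Derivation:
Char counts: '$':1, 'a':3, 'f':2, 'l':2
C (first-col start): C('$')=0, C('a')=1, C('f')=4, C('l')=6
L[0]='a': occ=0, LF[0]=C('a')+0=1+0=1
L[1]='f': occ=0, LF[1]=C('f')+0=4+0=4
L[2]='f': occ=1, LF[2]=C('f')+1=4+1=5
L[3]='$': occ=0, LF[3]=C('$')+0=0+0=0
L[4]='l': occ=0, LF[4]=C('l')+0=6+0=6
L[5]='l': occ=1, LF[5]=C('l')+1=6+1=7
L[6]='a': occ=1, LF[6]=C('a')+1=1+1=2
L[7]='a': occ=2, LF[7]=C('a')+2=1+2=3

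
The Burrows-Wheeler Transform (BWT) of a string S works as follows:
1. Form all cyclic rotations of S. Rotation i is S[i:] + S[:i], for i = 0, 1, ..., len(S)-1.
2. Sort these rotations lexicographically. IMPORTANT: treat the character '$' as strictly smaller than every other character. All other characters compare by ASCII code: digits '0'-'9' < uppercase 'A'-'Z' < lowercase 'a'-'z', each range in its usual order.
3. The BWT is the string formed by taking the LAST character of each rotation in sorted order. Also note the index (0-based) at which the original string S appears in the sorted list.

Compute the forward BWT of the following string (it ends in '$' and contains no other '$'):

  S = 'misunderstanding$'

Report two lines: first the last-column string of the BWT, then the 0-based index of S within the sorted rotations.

All 17 rotations (rotation i = S[i:]+S[:i]):
  rot[0] = misunderstanding$
  rot[1] = isunderstanding$m
  rot[2] = sunderstanding$mi
  rot[3] = understanding$mis
  rot[4] = nderstanding$misu
  rot[5] = derstanding$misun
  rot[6] = erstanding$misund
  rot[7] = rstanding$misunde
  rot[8] = standing$misunder
  rot[9] = tanding$misunders
  rot[10] = anding$misunderst
  rot[11] = nding$misundersta
  rot[12] = ding$misunderstan
  rot[13] = ing$misunderstand
  rot[14] = ng$misunderstandi
  rot[15] = g$misunderstandin
  rot[16] = $misunderstanding
Sorted (with $ < everything):
  sorted[0] = $misunderstanding  (last char: 'g')
  sorted[1] = anding$misunderst  (last char: 't')
  sorted[2] = derstanding$misun  (last char: 'n')
  sorted[3] = ding$misunderstan  (last char: 'n')
  sorted[4] = erstanding$misund  (last char: 'd')
  sorted[5] = g$misunderstandin  (last char: 'n')
  sorted[6] = ing$misunderstand  (last char: 'd')
  sorted[7] = isunderstanding$m  (last char: 'm')
  sorted[8] = misunderstanding$  (last char: '$')
  sorted[9] = nderstanding$misu  (last char: 'u')
  sorted[10] = nding$misundersta  (last char: 'a')
  sorted[11] = ng$misunderstandi  (last char: 'i')
  sorted[12] = rstanding$misunde  (last char: 'e')
  sorted[13] = standing$misunder  (last char: 'r')
  sorted[14] = sunderstanding$mi  (last char: 'i')
  sorted[15] = tanding$misunders  (last char: 's')
  sorted[16] = understanding$mis  (last char: 's')
Last column: gtnndndm$uaieriss
Original string S is at sorted index 8

Answer: gtnndndm$uaieriss
8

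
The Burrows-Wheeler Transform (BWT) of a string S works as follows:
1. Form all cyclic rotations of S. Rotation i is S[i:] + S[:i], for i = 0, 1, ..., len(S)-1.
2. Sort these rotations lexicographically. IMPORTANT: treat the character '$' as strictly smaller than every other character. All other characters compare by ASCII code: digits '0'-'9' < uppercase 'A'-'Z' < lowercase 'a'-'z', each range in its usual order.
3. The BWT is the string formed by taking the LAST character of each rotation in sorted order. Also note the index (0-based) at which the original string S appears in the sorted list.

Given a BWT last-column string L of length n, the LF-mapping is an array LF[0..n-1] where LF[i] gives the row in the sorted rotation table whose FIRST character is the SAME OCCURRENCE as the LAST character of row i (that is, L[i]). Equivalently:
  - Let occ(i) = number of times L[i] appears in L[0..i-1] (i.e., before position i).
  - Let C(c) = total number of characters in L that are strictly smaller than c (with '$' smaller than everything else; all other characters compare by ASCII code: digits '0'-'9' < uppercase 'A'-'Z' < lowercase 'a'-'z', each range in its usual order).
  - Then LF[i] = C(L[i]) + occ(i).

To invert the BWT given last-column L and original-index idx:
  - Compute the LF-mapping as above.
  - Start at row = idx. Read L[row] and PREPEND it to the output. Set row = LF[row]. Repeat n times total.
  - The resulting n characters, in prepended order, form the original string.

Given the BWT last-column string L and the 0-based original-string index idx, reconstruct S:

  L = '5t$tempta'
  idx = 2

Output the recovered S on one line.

LF mapping: 1 6 0 7 3 4 5 8 2
Walk LF starting at row 2, prepending L[row]:
  step 1: row=2, L[2]='$', prepend. Next row=LF[2]=0
  step 2: row=0, L[0]='5', prepend. Next row=LF[0]=1
  step 3: row=1, L[1]='t', prepend. Next row=LF[1]=6
  step 4: row=6, L[6]='p', prepend. Next row=LF[6]=5
  step 5: row=5, L[5]='m', prepend. Next row=LF[5]=4
  step 6: row=4, L[4]='e', prepend. Next row=LF[4]=3
  step 7: row=3, L[3]='t', prepend. Next row=LF[3]=7
  step 8: row=7, L[7]='t', prepend. Next row=LF[7]=8
  step 9: row=8, L[8]='a', prepend. Next row=LF[8]=2
Reversed output: attempt5$

Answer: attempt5$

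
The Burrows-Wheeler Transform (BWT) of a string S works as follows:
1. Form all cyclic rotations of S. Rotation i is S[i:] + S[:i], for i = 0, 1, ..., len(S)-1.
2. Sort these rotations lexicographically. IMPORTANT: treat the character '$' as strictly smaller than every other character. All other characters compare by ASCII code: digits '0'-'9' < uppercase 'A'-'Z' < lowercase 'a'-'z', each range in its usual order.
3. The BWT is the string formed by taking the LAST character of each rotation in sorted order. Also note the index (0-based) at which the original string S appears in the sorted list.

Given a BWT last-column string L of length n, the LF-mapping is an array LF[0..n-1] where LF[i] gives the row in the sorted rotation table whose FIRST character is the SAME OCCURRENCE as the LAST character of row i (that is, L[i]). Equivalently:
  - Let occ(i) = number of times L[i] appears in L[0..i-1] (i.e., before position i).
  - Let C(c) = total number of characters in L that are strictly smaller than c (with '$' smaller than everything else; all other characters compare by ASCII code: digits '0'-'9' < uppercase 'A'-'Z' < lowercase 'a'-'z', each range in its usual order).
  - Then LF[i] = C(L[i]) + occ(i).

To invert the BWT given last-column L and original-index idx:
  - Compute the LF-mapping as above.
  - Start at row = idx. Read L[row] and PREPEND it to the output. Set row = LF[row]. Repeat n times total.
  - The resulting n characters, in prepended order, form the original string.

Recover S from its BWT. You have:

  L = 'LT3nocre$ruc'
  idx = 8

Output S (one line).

LF mapping: 2 3 1 7 8 4 9 6 0 10 11 5
Walk LF starting at row 8, prepending L[row]:
  step 1: row=8, L[8]='$', prepend. Next row=LF[8]=0
  step 2: row=0, L[0]='L', prepend. Next row=LF[0]=2
  step 3: row=2, L[2]='3', prepend. Next row=LF[2]=1
  step 4: row=1, L[1]='T', prepend. Next row=LF[1]=3
  step 5: row=3, L[3]='n', prepend. Next row=LF[3]=7
  step 6: row=7, L[7]='e', prepend. Next row=LF[7]=6
  step 7: row=6, L[6]='r', prepend. Next row=LF[6]=9
  step 8: row=9, L[9]='r', prepend. Next row=LF[9]=10
  step 9: row=10, L[10]='u', prepend. Next row=LF[10]=11
  step 10: row=11, L[11]='c', prepend. Next row=LF[11]=5
  step 11: row=5, L[5]='c', prepend. Next row=LF[5]=4
  step 12: row=4, L[4]='o', prepend. Next row=LF[4]=8
Reversed output: occurrenT3L$

Answer: occurrenT3L$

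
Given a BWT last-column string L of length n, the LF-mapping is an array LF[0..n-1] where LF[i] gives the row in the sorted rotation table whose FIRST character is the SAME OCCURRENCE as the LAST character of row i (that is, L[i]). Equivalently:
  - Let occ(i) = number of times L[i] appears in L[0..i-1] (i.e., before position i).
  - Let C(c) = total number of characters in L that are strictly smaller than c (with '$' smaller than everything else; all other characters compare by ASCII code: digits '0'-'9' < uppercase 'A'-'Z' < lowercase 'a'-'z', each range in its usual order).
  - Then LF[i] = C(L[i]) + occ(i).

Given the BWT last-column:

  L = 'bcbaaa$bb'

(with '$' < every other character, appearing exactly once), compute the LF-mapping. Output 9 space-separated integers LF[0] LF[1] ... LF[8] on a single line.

Answer: 4 8 5 1 2 3 0 6 7

Derivation:
Char counts: '$':1, 'a':3, 'b':4, 'c':1
C (first-col start): C('$')=0, C('a')=1, C('b')=4, C('c')=8
L[0]='b': occ=0, LF[0]=C('b')+0=4+0=4
L[1]='c': occ=0, LF[1]=C('c')+0=8+0=8
L[2]='b': occ=1, LF[2]=C('b')+1=4+1=5
L[3]='a': occ=0, LF[3]=C('a')+0=1+0=1
L[4]='a': occ=1, LF[4]=C('a')+1=1+1=2
L[5]='a': occ=2, LF[5]=C('a')+2=1+2=3
L[6]='$': occ=0, LF[6]=C('$')+0=0+0=0
L[7]='b': occ=2, LF[7]=C('b')+2=4+2=6
L[8]='b': occ=3, LF[8]=C('b')+3=4+3=7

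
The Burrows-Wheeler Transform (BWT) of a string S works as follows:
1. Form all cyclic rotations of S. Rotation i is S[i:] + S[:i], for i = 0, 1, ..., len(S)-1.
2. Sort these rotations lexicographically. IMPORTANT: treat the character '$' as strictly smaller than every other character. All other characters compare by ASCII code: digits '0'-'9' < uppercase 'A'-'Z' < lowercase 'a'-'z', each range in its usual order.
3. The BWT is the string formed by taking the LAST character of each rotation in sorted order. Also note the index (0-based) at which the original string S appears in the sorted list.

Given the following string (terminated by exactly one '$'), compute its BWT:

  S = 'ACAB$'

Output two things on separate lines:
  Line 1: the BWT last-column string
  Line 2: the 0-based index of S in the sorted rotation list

Answer: BC$AA
2

Derivation:
All 5 rotations (rotation i = S[i:]+S[:i]):
  rot[0] = ACAB$
  rot[1] = CAB$A
  rot[2] = AB$AC
  rot[3] = B$ACA
  rot[4] = $ACAB
Sorted (with $ < everything):
  sorted[0] = $ACAB  (last char: 'B')
  sorted[1] = AB$AC  (last char: 'C')
  sorted[2] = ACAB$  (last char: '$')
  sorted[3] = B$ACA  (last char: 'A')
  sorted[4] = CAB$A  (last char: 'A')
Last column: BC$AA
Original string S is at sorted index 2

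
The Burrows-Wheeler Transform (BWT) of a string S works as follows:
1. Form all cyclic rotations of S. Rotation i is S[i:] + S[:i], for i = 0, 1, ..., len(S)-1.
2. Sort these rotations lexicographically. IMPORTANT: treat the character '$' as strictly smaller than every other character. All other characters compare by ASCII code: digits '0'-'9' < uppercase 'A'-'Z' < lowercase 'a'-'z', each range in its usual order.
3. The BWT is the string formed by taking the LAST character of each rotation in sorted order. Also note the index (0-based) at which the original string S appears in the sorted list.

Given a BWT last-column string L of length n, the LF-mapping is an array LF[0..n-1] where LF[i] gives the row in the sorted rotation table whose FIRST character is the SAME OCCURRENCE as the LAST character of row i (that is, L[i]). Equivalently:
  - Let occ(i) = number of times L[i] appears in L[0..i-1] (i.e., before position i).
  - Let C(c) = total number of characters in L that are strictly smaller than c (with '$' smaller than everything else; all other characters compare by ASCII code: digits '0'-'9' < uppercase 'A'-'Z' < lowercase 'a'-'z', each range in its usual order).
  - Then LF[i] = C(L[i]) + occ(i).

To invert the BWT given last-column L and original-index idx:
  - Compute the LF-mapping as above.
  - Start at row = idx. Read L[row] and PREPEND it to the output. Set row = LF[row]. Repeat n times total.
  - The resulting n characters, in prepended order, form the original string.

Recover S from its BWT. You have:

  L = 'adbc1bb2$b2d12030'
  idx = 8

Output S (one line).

LF mapping: 9 15 10 14 3 11 12 5 0 13 6 16 4 7 1 8 2
Walk LF starting at row 8, prepending L[row]:
  step 1: row=8, L[8]='$', prepend. Next row=LF[8]=0
  step 2: row=0, L[0]='a', prepend. Next row=LF[0]=9
  step 3: row=9, L[9]='b', prepend. Next row=LF[9]=13
  step 4: row=13, L[13]='2', prepend. Next row=LF[13]=7
  step 5: row=7, L[7]='2', prepend. Next row=LF[7]=5
  step 6: row=5, L[5]='b', prepend. Next row=LF[5]=11
  step 7: row=11, L[11]='d', prepend. Next row=LF[11]=16
  step 8: row=16, L[16]='0', prepend. Next row=LF[16]=2
  step 9: row=2, L[2]='b', prepend. Next row=LF[2]=10
  step 10: row=10, L[10]='2', prepend. Next row=LF[10]=6
  step 11: row=6, L[6]='b', prepend. Next row=LF[6]=12
  step 12: row=12, L[12]='1', prepend. Next row=LF[12]=4
  step 13: row=4, L[4]='1', prepend. Next row=LF[4]=3
  step 14: row=3, L[3]='c', prepend. Next row=LF[3]=14
  step 15: row=14, L[14]='0', prepend. Next row=LF[14]=1
  step 16: row=1, L[1]='d', prepend. Next row=LF[1]=15
  step 17: row=15, L[15]='3', prepend. Next row=LF[15]=8
Reversed output: 3d0c11b2b0db22ba$

Answer: 3d0c11b2b0db22ba$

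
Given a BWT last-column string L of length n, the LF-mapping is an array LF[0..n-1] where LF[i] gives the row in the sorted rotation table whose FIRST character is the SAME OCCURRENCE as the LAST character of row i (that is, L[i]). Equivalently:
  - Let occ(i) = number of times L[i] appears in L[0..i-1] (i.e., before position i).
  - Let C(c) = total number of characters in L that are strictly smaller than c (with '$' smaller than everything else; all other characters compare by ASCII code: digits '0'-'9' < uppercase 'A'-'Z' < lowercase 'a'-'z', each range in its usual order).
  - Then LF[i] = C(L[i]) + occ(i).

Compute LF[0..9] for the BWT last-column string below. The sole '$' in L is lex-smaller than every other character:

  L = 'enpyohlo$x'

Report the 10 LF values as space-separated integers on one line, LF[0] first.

Answer: 1 4 7 9 5 2 3 6 0 8

Derivation:
Char counts: '$':1, 'e':1, 'h':1, 'l':1, 'n':1, 'o':2, 'p':1, 'x':1, 'y':1
C (first-col start): C('$')=0, C('e')=1, C('h')=2, C('l')=3, C('n')=4, C('o')=5, C('p')=7, C('x')=8, C('y')=9
L[0]='e': occ=0, LF[0]=C('e')+0=1+0=1
L[1]='n': occ=0, LF[1]=C('n')+0=4+0=4
L[2]='p': occ=0, LF[2]=C('p')+0=7+0=7
L[3]='y': occ=0, LF[3]=C('y')+0=9+0=9
L[4]='o': occ=0, LF[4]=C('o')+0=5+0=5
L[5]='h': occ=0, LF[5]=C('h')+0=2+0=2
L[6]='l': occ=0, LF[6]=C('l')+0=3+0=3
L[7]='o': occ=1, LF[7]=C('o')+1=5+1=6
L[8]='$': occ=0, LF[8]=C('$')+0=0+0=0
L[9]='x': occ=0, LF[9]=C('x')+0=8+0=8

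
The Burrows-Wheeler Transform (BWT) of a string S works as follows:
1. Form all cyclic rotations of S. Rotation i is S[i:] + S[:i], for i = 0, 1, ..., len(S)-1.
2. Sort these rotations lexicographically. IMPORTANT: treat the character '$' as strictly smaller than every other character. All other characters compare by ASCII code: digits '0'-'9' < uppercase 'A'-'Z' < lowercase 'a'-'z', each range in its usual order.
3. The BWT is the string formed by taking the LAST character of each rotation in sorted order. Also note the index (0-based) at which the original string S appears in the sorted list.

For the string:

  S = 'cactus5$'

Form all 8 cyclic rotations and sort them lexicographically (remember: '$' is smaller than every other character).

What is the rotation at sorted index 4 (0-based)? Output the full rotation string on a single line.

Answer: ctus5$ca

Derivation:
All 8 rotations (rotation i = S[i:]+S[:i]):
  rot[0] = cactus5$
  rot[1] = actus5$c
  rot[2] = ctus5$ca
  rot[3] = tus5$cac
  rot[4] = us5$cact
  rot[5] = s5$cactu
  rot[6] = 5$cactus
  rot[7] = $cactus5
Sorted (with $ < everything):
  sorted[0] = $cactus5
  sorted[1] = 5$cactus
  sorted[2] = actus5$c
  sorted[3] = cactus5$
  sorted[4] = ctus5$ca
  sorted[5] = s5$cactu
  sorted[6] = tus5$cac
  sorted[7] = us5$cact
sorted[4] = ctus5$ca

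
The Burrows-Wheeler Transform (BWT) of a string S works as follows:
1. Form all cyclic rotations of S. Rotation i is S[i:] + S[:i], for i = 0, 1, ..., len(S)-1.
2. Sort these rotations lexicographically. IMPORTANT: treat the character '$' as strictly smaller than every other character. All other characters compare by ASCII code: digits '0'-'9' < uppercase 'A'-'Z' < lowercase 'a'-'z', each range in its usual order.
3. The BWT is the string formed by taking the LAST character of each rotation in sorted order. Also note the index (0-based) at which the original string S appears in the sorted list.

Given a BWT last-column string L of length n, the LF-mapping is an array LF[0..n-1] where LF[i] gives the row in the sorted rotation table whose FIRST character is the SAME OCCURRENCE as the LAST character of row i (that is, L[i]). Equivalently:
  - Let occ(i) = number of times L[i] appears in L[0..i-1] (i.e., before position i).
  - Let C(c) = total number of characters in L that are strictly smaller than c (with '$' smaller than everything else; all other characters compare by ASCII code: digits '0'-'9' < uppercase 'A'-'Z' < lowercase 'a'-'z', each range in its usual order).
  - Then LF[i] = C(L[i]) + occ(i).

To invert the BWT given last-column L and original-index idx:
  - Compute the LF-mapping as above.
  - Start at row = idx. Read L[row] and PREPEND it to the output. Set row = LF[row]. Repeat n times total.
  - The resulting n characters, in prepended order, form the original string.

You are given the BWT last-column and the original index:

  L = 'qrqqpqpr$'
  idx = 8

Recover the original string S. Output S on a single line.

Answer: rrpqpqqq$

Derivation:
LF mapping: 3 7 4 5 1 6 2 8 0
Walk LF starting at row 8, prepending L[row]:
  step 1: row=8, L[8]='$', prepend. Next row=LF[8]=0
  step 2: row=0, L[0]='q', prepend. Next row=LF[0]=3
  step 3: row=3, L[3]='q', prepend. Next row=LF[3]=5
  step 4: row=5, L[5]='q', prepend. Next row=LF[5]=6
  step 5: row=6, L[6]='p', prepend. Next row=LF[6]=2
  step 6: row=2, L[2]='q', prepend. Next row=LF[2]=4
  step 7: row=4, L[4]='p', prepend. Next row=LF[4]=1
  step 8: row=1, L[1]='r', prepend. Next row=LF[1]=7
  step 9: row=7, L[7]='r', prepend. Next row=LF[7]=8
Reversed output: rrpqpqqq$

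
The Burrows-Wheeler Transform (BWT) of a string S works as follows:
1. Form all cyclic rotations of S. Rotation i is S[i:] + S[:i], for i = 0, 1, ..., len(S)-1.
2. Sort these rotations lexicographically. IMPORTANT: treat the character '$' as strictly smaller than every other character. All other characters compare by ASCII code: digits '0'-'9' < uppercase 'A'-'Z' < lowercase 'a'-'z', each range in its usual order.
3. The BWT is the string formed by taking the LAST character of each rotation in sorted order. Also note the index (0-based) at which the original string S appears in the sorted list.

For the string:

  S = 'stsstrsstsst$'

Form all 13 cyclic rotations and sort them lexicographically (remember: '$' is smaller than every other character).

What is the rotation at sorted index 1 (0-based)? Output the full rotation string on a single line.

All 13 rotations (rotation i = S[i:]+S[:i]):
  rot[0] = stsstrsstsst$
  rot[1] = tsstrsstsst$s
  rot[2] = sstrsstsst$st
  rot[3] = strsstsst$sts
  rot[4] = trsstsst$stss
  rot[5] = rsstsst$stsst
  rot[6] = sstsst$stsstr
  rot[7] = stsst$stsstrs
  rot[8] = tsst$stsstrss
  rot[9] = sst$stsstrsst
  rot[10] = st$stsstrssts
  rot[11] = t$stsstrsstss
  rot[12] = $stsstrsstsst
Sorted (with $ < everything):
  sorted[0] = $stsstrsstsst
  sorted[1] = rsstsst$stsst
  sorted[2] = sst$stsstrsst
  sorted[3] = sstrsstsst$st
  sorted[4] = sstsst$stsstr
  sorted[5] = st$stsstrssts
  sorted[6] = strsstsst$sts
  sorted[7] = stsst$stsstrs
  sorted[8] = stsstrsstsst$
  sorted[9] = t$stsstrsstss
  sorted[10] = trsstsst$stss
  sorted[11] = tsst$stsstrss
  sorted[12] = tsstrsstsst$s
sorted[1] = rsstsst$stsst

Answer: rsstsst$stsst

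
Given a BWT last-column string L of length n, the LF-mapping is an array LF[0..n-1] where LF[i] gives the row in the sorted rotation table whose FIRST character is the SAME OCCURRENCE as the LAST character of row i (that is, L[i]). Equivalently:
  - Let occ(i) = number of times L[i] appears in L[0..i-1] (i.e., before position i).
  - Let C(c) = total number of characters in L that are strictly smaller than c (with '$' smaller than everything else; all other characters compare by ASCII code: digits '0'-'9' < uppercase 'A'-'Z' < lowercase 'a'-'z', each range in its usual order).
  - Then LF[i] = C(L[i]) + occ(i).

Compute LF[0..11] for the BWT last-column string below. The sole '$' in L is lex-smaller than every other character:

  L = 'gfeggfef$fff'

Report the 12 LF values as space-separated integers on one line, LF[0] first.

Char counts: '$':1, 'e':2, 'f':6, 'g':3
C (first-col start): C('$')=0, C('e')=1, C('f')=3, C('g')=9
L[0]='g': occ=0, LF[0]=C('g')+0=9+0=9
L[1]='f': occ=0, LF[1]=C('f')+0=3+0=3
L[2]='e': occ=0, LF[2]=C('e')+0=1+0=1
L[3]='g': occ=1, LF[3]=C('g')+1=9+1=10
L[4]='g': occ=2, LF[4]=C('g')+2=9+2=11
L[5]='f': occ=1, LF[5]=C('f')+1=3+1=4
L[6]='e': occ=1, LF[6]=C('e')+1=1+1=2
L[7]='f': occ=2, LF[7]=C('f')+2=3+2=5
L[8]='$': occ=0, LF[8]=C('$')+0=0+0=0
L[9]='f': occ=3, LF[9]=C('f')+3=3+3=6
L[10]='f': occ=4, LF[10]=C('f')+4=3+4=7
L[11]='f': occ=5, LF[11]=C('f')+5=3+5=8

Answer: 9 3 1 10 11 4 2 5 0 6 7 8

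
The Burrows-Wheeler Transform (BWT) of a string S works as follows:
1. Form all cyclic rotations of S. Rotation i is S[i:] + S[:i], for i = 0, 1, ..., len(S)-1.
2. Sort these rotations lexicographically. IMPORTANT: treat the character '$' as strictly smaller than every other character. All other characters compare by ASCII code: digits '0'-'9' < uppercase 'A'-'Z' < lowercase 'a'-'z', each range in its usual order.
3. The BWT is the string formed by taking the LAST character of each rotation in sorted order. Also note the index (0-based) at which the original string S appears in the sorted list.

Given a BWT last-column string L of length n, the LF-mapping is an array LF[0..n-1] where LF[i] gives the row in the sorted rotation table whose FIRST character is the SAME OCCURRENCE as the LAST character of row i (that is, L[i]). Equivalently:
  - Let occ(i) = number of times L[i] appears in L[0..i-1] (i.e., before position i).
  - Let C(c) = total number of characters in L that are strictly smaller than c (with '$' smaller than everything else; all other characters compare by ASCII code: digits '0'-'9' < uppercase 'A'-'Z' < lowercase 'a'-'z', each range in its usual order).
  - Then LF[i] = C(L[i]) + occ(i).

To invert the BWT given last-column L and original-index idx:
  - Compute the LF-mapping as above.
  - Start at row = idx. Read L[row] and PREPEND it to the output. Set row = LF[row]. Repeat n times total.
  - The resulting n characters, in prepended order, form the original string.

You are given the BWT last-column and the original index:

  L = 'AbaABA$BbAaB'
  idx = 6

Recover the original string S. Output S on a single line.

LF mapping: 1 10 8 2 5 3 0 6 11 4 9 7
Walk LF starting at row 6, prepending L[row]:
  step 1: row=6, L[6]='$', prepend. Next row=LF[6]=0
  step 2: row=0, L[0]='A', prepend. Next row=LF[0]=1
  step 3: row=1, L[1]='b', prepend. Next row=LF[1]=10
  step 4: row=10, L[10]='a', prepend. Next row=LF[10]=9
  step 5: row=9, L[9]='A', prepend. Next row=LF[9]=4
  step 6: row=4, L[4]='B', prepend. Next row=LF[4]=5
  step 7: row=5, L[5]='A', prepend. Next row=LF[5]=3
  step 8: row=3, L[3]='A', prepend. Next row=LF[3]=2
  step 9: row=2, L[2]='a', prepend. Next row=LF[2]=8
  step 10: row=8, L[8]='b', prepend. Next row=LF[8]=11
  step 11: row=11, L[11]='B', prepend. Next row=LF[11]=7
  step 12: row=7, L[7]='B', prepend. Next row=LF[7]=6
Reversed output: BBbaAABAabA$

Answer: BBbaAABAabA$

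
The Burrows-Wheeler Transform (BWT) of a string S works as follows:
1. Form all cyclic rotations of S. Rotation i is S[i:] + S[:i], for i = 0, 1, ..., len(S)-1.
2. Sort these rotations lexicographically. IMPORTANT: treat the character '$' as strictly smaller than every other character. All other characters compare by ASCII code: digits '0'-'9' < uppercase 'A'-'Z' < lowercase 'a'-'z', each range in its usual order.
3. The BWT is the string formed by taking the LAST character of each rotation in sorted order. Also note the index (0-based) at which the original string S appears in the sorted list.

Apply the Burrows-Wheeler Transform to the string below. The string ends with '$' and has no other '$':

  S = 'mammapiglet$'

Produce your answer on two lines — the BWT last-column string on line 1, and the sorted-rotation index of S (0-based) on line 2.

All 12 rotations (rotation i = S[i:]+S[:i]):
  rot[0] = mammapiglet$
  rot[1] = ammapiglet$m
  rot[2] = mmapiglet$ma
  rot[3] = mapiglet$mam
  rot[4] = apiglet$mamm
  rot[5] = piglet$mamma
  rot[6] = iglet$mammap
  rot[7] = glet$mammapi
  rot[8] = let$mammapig
  rot[9] = et$mammapigl
  rot[10] = t$mammapigle
  rot[11] = $mammapiglet
Sorted (with $ < everything):
  sorted[0] = $mammapiglet  (last char: 't')
  sorted[1] = ammapiglet$m  (last char: 'm')
  sorted[2] = apiglet$mamm  (last char: 'm')
  sorted[3] = et$mammapigl  (last char: 'l')
  sorted[4] = glet$mammapi  (last char: 'i')
  sorted[5] = iglet$mammap  (last char: 'p')
  sorted[6] = let$mammapig  (last char: 'g')
  sorted[7] = mammapiglet$  (last char: '$')
  sorted[8] = mapiglet$mam  (last char: 'm')
  sorted[9] = mmapiglet$ma  (last char: 'a')
  sorted[10] = piglet$mamma  (last char: 'a')
  sorted[11] = t$mammapigle  (last char: 'e')
Last column: tmmlipg$maae
Original string S is at sorted index 7

Answer: tmmlipg$maae
7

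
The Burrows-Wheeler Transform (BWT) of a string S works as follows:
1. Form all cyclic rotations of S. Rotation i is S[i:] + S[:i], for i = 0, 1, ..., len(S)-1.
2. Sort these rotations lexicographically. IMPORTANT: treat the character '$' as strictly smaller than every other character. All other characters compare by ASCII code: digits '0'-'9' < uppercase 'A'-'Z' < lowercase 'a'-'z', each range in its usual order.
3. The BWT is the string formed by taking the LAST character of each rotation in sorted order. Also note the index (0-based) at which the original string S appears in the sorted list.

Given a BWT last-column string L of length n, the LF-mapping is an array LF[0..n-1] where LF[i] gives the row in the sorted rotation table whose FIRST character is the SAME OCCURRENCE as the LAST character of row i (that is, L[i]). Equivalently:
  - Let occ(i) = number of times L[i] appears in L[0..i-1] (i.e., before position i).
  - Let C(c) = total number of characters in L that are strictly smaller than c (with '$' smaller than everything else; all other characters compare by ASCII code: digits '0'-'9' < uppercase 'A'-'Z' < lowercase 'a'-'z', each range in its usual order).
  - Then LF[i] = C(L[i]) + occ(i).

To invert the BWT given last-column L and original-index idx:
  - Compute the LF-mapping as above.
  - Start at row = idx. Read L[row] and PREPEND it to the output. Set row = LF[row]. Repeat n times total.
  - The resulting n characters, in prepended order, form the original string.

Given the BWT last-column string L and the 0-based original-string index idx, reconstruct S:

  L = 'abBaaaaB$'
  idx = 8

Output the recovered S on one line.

Answer: bBBaaaaa$

Derivation:
LF mapping: 3 8 1 4 5 6 7 2 0
Walk LF starting at row 8, prepending L[row]:
  step 1: row=8, L[8]='$', prepend. Next row=LF[8]=0
  step 2: row=0, L[0]='a', prepend. Next row=LF[0]=3
  step 3: row=3, L[3]='a', prepend. Next row=LF[3]=4
  step 4: row=4, L[4]='a', prepend. Next row=LF[4]=5
  step 5: row=5, L[5]='a', prepend. Next row=LF[5]=6
  step 6: row=6, L[6]='a', prepend. Next row=LF[6]=7
  step 7: row=7, L[7]='B', prepend. Next row=LF[7]=2
  step 8: row=2, L[2]='B', prepend. Next row=LF[2]=1
  step 9: row=1, L[1]='b', prepend. Next row=LF[1]=8
Reversed output: bBBaaaaa$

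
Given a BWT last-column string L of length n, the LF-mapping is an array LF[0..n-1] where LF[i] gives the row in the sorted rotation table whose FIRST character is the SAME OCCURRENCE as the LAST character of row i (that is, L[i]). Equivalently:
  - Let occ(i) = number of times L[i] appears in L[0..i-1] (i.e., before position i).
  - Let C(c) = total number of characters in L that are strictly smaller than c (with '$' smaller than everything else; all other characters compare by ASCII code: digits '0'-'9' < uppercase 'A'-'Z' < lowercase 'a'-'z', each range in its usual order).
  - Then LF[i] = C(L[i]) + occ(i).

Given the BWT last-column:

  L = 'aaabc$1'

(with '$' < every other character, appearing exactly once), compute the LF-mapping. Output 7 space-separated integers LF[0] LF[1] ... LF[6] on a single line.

Char counts: '$':1, '1':1, 'a':3, 'b':1, 'c':1
C (first-col start): C('$')=0, C('1')=1, C('a')=2, C('b')=5, C('c')=6
L[0]='a': occ=0, LF[0]=C('a')+0=2+0=2
L[1]='a': occ=1, LF[1]=C('a')+1=2+1=3
L[2]='a': occ=2, LF[2]=C('a')+2=2+2=4
L[3]='b': occ=0, LF[3]=C('b')+0=5+0=5
L[4]='c': occ=0, LF[4]=C('c')+0=6+0=6
L[5]='$': occ=0, LF[5]=C('$')+0=0+0=0
L[6]='1': occ=0, LF[6]=C('1')+0=1+0=1

Answer: 2 3 4 5 6 0 1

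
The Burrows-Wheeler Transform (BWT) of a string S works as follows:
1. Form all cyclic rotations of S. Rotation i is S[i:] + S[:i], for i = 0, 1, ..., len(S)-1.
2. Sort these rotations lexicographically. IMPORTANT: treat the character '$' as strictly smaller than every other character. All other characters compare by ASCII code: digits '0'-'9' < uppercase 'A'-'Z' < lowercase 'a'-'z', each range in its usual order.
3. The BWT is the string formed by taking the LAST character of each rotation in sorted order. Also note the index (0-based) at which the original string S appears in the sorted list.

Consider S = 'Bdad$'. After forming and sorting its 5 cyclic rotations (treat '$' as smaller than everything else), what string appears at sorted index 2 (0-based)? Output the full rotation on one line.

Answer: ad$Bd

Derivation:
All 5 rotations (rotation i = S[i:]+S[:i]):
  rot[0] = Bdad$
  rot[1] = dad$B
  rot[2] = ad$Bd
  rot[3] = d$Bda
  rot[4] = $Bdad
Sorted (with $ < everything):
  sorted[0] = $Bdad
  sorted[1] = Bdad$
  sorted[2] = ad$Bd
  sorted[3] = d$Bda
  sorted[4] = dad$B
sorted[2] = ad$Bd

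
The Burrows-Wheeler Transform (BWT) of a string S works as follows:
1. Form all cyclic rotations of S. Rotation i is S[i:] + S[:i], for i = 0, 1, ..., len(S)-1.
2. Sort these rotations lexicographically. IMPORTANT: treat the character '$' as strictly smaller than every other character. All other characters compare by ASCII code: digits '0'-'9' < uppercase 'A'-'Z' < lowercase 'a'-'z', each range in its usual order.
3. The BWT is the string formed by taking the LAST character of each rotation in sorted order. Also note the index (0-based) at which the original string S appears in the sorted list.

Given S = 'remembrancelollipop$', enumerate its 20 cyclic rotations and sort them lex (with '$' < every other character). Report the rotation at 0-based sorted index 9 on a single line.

Answer: llipop$remembrancelo

Derivation:
All 20 rotations (rotation i = S[i:]+S[:i]):
  rot[0] = remembrancelollipop$
  rot[1] = emembrancelollipop$r
  rot[2] = membrancelollipop$re
  rot[3] = embrancelollipop$rem
  rot[4] = mbrancelollipop$reme
  rot[5] = brancelollipop$remem
  rot[6] = rancelollipop$rememb
  rot[7] = ancelollipop$remembr
  rot[8] = ncelollipop$remembra
  rot[9] = celollipop$remembran
  rot[10] = elollipop$remembranc
  rot[11] = lollipop$remembrance
  rot[12] = ollipop$remembrancel
  rot[13] = llipop$remembrancelo
  rot[14] = lipop$remembrancelol
  rot[15] = ipop$remembranceloll
  rot[16] = pop$remembrancelolli
  rot[17] = op$remembrancelollip
  rot[18] = p$remembrancelollipo
  rot[19] = $remembrancelollipop
Sorted (with $ < everything):
  sorted[0] = $remembrancelollipop
  sorted[1] = ancelollipop$remembr
  sorted[2] = brancelollipop$remem
  sorted[3] = celollipop$remembran
  sorted[4] = elollipop$remembranc
  sorted[5] = embrancelollipop$rem
  sorted[6] = emembrancelollipop$r
  sorted[7] = ipop$remembranceloll
  sorted[8] = lipop$remembrancelol
  sorted[9] = llipop$remembrancelo
  sorted[10] = lollipop$remembrance
  sorted[11] = mbrancelollipop$reme
  sorted[12] = membrancelollipop$re
  sorted[13] = ncelollipop$remembra
  sorted[14] = ollipop$remembrancel
  sorted[15] = op$remembrancelollip
  sorted[16] = p$remembrancelollipo
  sorted[17] = pop$remembrancelolli
  sorted[18] = rancelollipop$rememb
  sorted[19] = remembrancelollipop$
sorted[9] = llipop$remembrancelo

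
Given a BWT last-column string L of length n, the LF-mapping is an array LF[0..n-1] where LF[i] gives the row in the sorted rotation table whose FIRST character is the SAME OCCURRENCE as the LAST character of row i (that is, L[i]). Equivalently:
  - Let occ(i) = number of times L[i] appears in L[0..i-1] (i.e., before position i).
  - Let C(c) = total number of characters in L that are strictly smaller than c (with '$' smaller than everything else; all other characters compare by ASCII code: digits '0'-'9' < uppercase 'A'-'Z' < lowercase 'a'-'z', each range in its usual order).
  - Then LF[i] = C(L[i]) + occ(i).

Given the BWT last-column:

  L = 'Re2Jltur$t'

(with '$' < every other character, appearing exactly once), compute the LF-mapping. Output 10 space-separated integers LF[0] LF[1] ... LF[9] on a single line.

Answer: 3 4 1 2 5 7 9 6 0 8

Derivation:
Char counts: '$':1, '2':1, 'J':1, 'R':1, 'e':1, 'l':1, 'r':1, 't':2, 'u':1
C (first-col start): C('$')=0, C('2')=1, C('J')=2, C('R')=3, C('e')=4, C('l')=5, C('r')=6, C('t')=7, C('u')=9
L[0]='R': occ=0, LF[0]=C('R')+0=3+0=3
L[1]='e': occ=0, LF[1]=C('e')+0=4+0=4
L[2]='2': occ=0, LF[2]=C('2')+0=1+0=1
L[3]='J': occ=0, LF[3]=C('J')+0=2+0=2
L[4]='l': occ=0, LF[4]=C('l')+0=5+0=5
L[5]='t': occ=0, LF[5]=C('t')+0=7+0=7
L[6]='u': occ=0, LF[6]=C('u')+0=9+0=9
L[7]='r': occ=0, LF[7]=C('r')+0=6+0=6
L[8]='$': occ=0, LF[8]=C('$')+0=0+0=0
L[9]='t': occ=1, LF[9]=C('t')+1=7+1=8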